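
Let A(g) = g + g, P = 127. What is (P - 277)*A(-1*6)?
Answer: 1800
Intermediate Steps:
A(g) = 2*g
(P - 277)*A(-1*6) = (127 - 277)*(2*(-1*6)) = -300*(-6) = -150*(-12) = 1800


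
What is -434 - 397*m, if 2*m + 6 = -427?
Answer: 171033/2 ≈ 85517.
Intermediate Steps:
m = -433/2 (m = -3 + (1/2)*(-427) = -3 - 427/2 = -433/2 ≈ -216.50)
-434 - 397*m = -434 - 397*(-433/2) = -434 + 171901/2 = 171033/2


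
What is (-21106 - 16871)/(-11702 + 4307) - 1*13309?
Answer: -32794026/2465 ≈ -13304.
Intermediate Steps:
(-21106 - 16871)/(-11702 + 4307) - 1*13309 = -37977/(-7395) - 13309 = -37977*(-1/7395) - 13309 = 12659/2465 - 13309 = -32794026/2465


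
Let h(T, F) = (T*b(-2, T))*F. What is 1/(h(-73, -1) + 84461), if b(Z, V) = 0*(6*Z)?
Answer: 1/84461 ≈ 1.1840e-5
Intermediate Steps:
b(Z, V) = 0
h(T, F) = 0 (h(T, F) = (T*0)*F = 0*F = 0)
1/(h(-73, -1) + 84461) = 1/(0 + 84461) = 1/84461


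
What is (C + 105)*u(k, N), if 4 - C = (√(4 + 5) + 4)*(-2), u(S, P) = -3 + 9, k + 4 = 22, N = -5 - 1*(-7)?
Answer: 738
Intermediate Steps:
N = 2 (N = -5 + 7 = 2)
k = 18 (k = -4 + 22 = 18)
u(S, P) = 6
C = 18 (C = 4 - (√(4 + 5) + 4)*(-2) = 4 - (√9 + 4)*(-2) = 4 - (3 + 4)*(-2) = 4 - 7*(-2) = 4 - 1*(-14) = 4 + 14 = 18)
(C + 105)*u(k, N) = (18 + 105)*6 = 123*6 = 738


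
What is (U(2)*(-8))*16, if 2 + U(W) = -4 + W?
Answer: 512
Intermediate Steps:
U(W) = -6 + W (U(W) = -2 + (-4 + W) = -6 + W)
(U(2)*(-8))*16 = ((-6 + 2)*(-8))*16 = -4*(-8)*16 = 32*16 = 512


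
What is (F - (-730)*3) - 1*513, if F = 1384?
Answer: 3061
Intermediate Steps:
(F - (-730)*3) - 1*513 = (1384 - (-730)*3) - 1*513 = (1384 - 1*(-2190)) - 513 = (1384 + 2190) - 513 = 3574 - 513 = 3061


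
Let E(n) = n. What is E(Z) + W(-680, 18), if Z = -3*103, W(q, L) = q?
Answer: -989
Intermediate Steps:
Z = -309
E(Z) + W(-680, 18) = -309 - 680 = -989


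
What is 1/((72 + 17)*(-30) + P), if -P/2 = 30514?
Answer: -1/63698 ≈ -1.5699e-5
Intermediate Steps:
P = -61028 (P = -2*30514 = -61028)
1/((72 + 17)*(-30) + P) = 1/((72 + 17)*(-30) - 61028) = 1/(89*(-30) - 61028) = 1/(-2670 - 61028) = 1/(-63698) = -1/63698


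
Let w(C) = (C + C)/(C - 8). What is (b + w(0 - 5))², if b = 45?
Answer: 354025/169 ≈ 2094.8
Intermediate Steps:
w(C) = 2*C/(-8 + C) (w(C) = (2*C)/(-8 + C) = 2*C/(-8 + C))
(b + w(0 - 5))² = (45 + 2*(0 - 5)/(-8 + (0 - 5)))² = (45 + 2*(-5)/(-8 - 5))² = (45 + 2*(-5)/(-13))² = (45 + 2*(-5)*(-1/13))² = (45 + 10/13)² = (595/13)² = 354025/169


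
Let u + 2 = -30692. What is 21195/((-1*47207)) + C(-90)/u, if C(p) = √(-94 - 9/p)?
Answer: -21195/47207 - I*√9390/306940 ≈ -0.44898 - 0.0003157*I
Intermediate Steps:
u = -30694 (u = -2 - 30692 = -30694)
21195/((-1*47207)) + C(-90)/u = 21195/((-1*47207)) + √(-94 - 9/(-90))/(-30694) = 21195/(-47207) + √(-94 - 9*(-1/90))*(-1/30694) = 21195*(-1/47207) + √(-94 + ⅒)*(-1/30694) = -21195/47207 + √(-939/10)*(-1/30694) = -21195/47207 + (I*√9390/10)*(-1/30694) = -21195/47207 - I*√9390/306940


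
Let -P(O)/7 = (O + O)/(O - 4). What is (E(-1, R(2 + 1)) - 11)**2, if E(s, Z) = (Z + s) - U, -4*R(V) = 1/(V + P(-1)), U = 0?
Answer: 2809/16 ≈ 175.56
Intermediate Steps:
P(O) = -14*O/(-4 + O) (P(O) = -7*(O + O)/(O - 4) = -7*2*O/(-4 + O) = -14*O/(-4 + O))
R(V) = -1/(4*(-14/5 + V)) (R(V) = -1/(4*(V - 14*(-1)/(-4 - 1))) = -1/(4*(V - 14*(-1)/(-5))) = -1/(4*(V - 14*(-1)*(-1/5))) = -1/(4*(V - 14/5)) = -1/(4*(-14/5 + V)))
E(s, Z) = Z + s (E(s, Z) = (Z + s) - 1*0 = (Z + s) + 0 = Z + s)
(E(-1, R(2 + 1)) - 11)**2 = ((-5/(-56 + 20*(2 + 1)) - 1) - 11)**2 = ((-5/(-56 + 20*3) - 1) - 11)**2 = ((-5/(-56 + 60) - 1) - 11)**2 = ((-5/4 - 1) - 11)**2 = (-9/4 - 11)**2 = (-53/4)**2 = 2809/16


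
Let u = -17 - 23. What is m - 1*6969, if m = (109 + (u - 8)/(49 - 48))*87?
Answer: -1662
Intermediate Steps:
u = -40
m = 5307 (m = (109 + (-40 - 8)/(49 - 48))*87 = (109 - 48/1)*87 = (109 - 48*1)*87 = (109 - 48)*87 = 61*87 = 5307)
m - 1*6969 = 5307 - 1*6969 = 5307 - 6969 = -1662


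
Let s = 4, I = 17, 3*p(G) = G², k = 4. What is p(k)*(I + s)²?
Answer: 2352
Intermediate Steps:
p(G) = G²/3
p(k)*(I + s)² = ((⅓)*4²)*(17 + 4)² = ((⅓)*16)*21² = (16/3)*441 = 2352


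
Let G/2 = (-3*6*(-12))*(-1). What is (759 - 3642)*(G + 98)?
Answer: 962922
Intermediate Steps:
G = -432 (G = 2*((-3*6*(-12))*(-1)) = 2*(-18*(-12)*(-1)) = 2*(216*(-1)) = 2*(-216) = -432)
(759 - 3642)*(G + 98) = (759 - 3642)*(-432 + 98) = -2883*(-334) = 962922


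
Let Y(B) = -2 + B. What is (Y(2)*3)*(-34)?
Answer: 0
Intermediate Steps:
(Y(2)*3)*(-34) = ((-2 + 2)*3)*(-34) = (0*3)*(-34) = 0*(-34) = 0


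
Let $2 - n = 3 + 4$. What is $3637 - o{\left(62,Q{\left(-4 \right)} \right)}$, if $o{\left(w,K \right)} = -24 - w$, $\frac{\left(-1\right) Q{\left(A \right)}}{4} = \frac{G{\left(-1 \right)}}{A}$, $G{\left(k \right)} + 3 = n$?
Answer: $3723$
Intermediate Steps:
$n = -5$ ($n = 2 - \left(3 + 4\right) = 2 - 7 = -5$)
$G{\left(k \right)} = -8$ ($G{\left(k \right)} = -3 - 5 = -8$)
$Q{\left(A \right)} = \frac{32}{A}$ ($Q{\left(A \right)} = - 4 \left(- \frac{8}{A}\right) = \frac{32}{A}$)
$3637 - o{\left(62,Q{\left(-4 \right)} \right)} = 3637 - \left(-24 - 62\right) = 3637 - -86 = 3637 + 86 = 3723$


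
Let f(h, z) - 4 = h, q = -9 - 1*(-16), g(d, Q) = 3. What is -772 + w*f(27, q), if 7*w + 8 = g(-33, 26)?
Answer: -5559/7 ≈ -794.14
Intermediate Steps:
w = -5/7 (w = -8/7 + (⅐)*3 = -8/7 + 3/7 = -5/7 ≈ -0.71429)
q = 7 (q = -9 + 16 = 7)
f(h, z) = 4 + h
-772 + w*f(27, q) = -772 - 5*(4 + 27)/7 = -772 - 5/7*31 = -772 - 155/7 = -5559/7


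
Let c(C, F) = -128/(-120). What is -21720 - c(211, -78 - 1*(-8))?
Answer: -325816/15 ≈ -21721.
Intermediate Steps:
c(C, F) = 16/15 (c(C, F) = -128*(-1/120) = 16/15)
-21720 - c(211, -78 - 1*(-8)) = -21720 - 1*16/15 = -21720 - 16/15 = -325816/15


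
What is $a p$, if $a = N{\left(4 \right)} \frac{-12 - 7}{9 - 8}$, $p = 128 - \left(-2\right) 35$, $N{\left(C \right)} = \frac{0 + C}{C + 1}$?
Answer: $- \frac{15048}{5} \approx -3009.6$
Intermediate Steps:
$N{\left(C \right)} = \frac{C}{1 + C}$
$p = 198$ ($p = 128 - -70 = 128 + 70 = 198$)
$a = - \frac{76}{5}$ ($a = \frac{4}{1 + 4} \frac{-12 - 7}{9 - 8} = \frac{4}{5} \left(- \frac{19}{1}\right) = 4 \cdot \frac{1}{5} \left(\left(-19\right) 1\right) = \frac{4}{5} \left(-19\right) = - \frac{76}{5} \approx -15.2$)
$a p = \left(- \frac{76}{5}\right) 198 = - \frac{15048}{5}$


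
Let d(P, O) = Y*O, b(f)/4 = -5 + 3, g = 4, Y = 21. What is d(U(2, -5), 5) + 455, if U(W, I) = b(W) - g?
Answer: 560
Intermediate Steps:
b(f) = -8 (b(f) = 4*(-5 + 3) = 4*(-2) = -8)
U(W, I) = -12 (U(W, I) = -8 - 1*4 = -8 - 4 = -12)
d(P, O) = 21*O
d(U(2, -5), 5) + 455 = 21*5 + 455 = 105 + 455 = 560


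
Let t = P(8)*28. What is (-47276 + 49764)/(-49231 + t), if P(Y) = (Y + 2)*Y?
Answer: -2488/46991 ≈ -0.052946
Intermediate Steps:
P(Y) = Y*(2 + Y) (P(Y) = (2 + Y)*Y = Y*(2 + Y))
t = 2240 (t = (8*(2 + 8))*28 = (8*10)*28 = 80*28 = 2240)
(-47276 + 49764)/(-49231 + t) = (-47276 + 49764)/(-49231 + 2240) = 2488/(-46991) = 2488*(-1/46991) = -2488/46991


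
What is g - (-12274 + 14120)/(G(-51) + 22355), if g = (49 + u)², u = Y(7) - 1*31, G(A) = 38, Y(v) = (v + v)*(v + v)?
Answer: 1025507982/22393 ≈ 45796.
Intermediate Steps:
Y(v) = 4*v² (Y(v) = (2*v)*(2*v) = 4*v²)
u = 165 (u = 4*7² - 1*31 = 4*49 - 31 = 196 - 31 = 165)
g = 45796 (g = (49 + 165)² = 214² = 45796)
g - (-12274 + 14120)/(G(-51) + 22355) = 45796 - (-12274 + 14120)/(38 + 22355) = 45796 - 1846/22393 = 1025507982/22393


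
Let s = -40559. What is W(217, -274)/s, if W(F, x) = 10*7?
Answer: -70/40559 ≈ -0.0017259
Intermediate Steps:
W(F, x) = 70
W(217, -274)/s = 70/(-40559) = 70*(-1/40559) = -70/40559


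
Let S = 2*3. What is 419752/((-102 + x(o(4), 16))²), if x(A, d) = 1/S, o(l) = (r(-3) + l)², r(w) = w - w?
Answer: 15111072/373321 ≈ 40.477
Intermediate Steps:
r(w) = 0
S = 6
o(l) = l² (o(l) = (0 + l)² = l²)
x(A, d) = ⅙ (x(A, d) = 1/6 = ⅙)
419752/((-102 + x(o(4), 16))²) = 419752/((-102 + ⅙)²) = 419752/((-611/6)²) = 419752/(373321/36) = 419752*(36/373321) = 15111072/373321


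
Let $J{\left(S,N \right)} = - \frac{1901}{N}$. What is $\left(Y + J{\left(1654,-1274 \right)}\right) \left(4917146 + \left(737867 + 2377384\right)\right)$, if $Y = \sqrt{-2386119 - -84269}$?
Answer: $\frac{15269586697}{1274} + 40161985 i \sqrt{92074} \approx 1.1986 \cdot 10^{7} + 1.2187 \cdot 10^{10} i$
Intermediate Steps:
$Y = 5 i \sqrt{92074}$ ($Y = \sqrt{-2386119 + \left(-20910 + 105179\right)} = \sqrt{-2386119 + 84269} = \sqrt{-2301850} = 5 i \sqrt{92074} \approx 1517.2 i$)
$\left(Y + J{\left(1654,-1274 \right)}\right) \left(4917146 + \left(737867 + 2377384\right)\right) = \left(5 i \sqrt{92074} - \frac{1901}{-1274}\right) \left(4917146 + \left(737867 + 2377384\right)\right) = \left(5 i \sqrt{92074} - - \frac{1901}{1274}\right) \left(4917146 + 3115251\right) = \left(5 i \sqrt{92074} + \frac{1901}{1274}\right) 8032397 = \left(\frac{1901}{1274} + 5 i \sqrt{92074}\right) 8032397 = \frac{15269586697}{1274} + 40161985 i \sqrt{92074}$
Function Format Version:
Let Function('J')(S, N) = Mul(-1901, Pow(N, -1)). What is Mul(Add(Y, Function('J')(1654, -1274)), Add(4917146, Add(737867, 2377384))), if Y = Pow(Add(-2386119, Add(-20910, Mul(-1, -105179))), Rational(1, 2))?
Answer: Add(Rational(15269586697, 1274), Mul(40161985, I, Pow(92074, Rational(1, 2)))) ≈ Add(1.1986e+7, Mul(1.2187e+10, I))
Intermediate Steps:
Y = Mul(5, I, Pow(92074, Rational(1, 2))) (Y = Pow(Add(-2386119, Add(-20910, 105179)), Rational(1, 2)) = Pow(Add(-2386119, 84269), Rational(1, 2)) = Pow(-2301850, Rational(1, 2)) = Mul(5, I, Pow(92074, Rational(1, 2))) ≈ Mul(1517.2, I))
Mul(Add(Y, Function('J')(1654, -1274)), Add(4917146, Add(737867, 2377384))) = Mul(Add(Mul(5, I, Pow(92074, Rational(1, 2))), Mul(-1901, Pow(-1274, -1))), Add(4917146, Add(737867, 2377384))) = Mul(Add(Mul(5, I, Pow(92074, Rational(1, 2))), Mul(-1901, Rational(-1, 1274))), Add(4917146, 3115251)) = Mul(Add(Mul(5, I, Pow(92074, Rational(1, 2))), Rational(1901, 1274)), 8032397) = Mul(Add(Rational(1901, 1274), Mul(5, I, Pow(92074, Rational(1, 2)))), 8032397) = Add(Rational(15269586697, 1274), Mul(40161985, I, Pow(92074, Rational(1, 2))))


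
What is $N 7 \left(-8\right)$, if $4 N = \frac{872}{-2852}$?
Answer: $\frac{3052}{713} \approx 4.2805$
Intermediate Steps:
$N = - \frac{109}{1426}$ ($N = \frac{872 \frac{1}{-2852}}{4} = \frac{872 \left(- \frac{1}{2852}\right)}{4} = \frac{1}{4} \left(- \frac{218}{713}\right) = - \frac{109}{1426} \approx -0.076438$)
$N 7 \left(-8\right) = - \frac{109 \cdot 7 \left(-8\right)}{1426} = \left(- \frac{109}{1426}\right) \left(-56\right) = \frac{3052}{713}$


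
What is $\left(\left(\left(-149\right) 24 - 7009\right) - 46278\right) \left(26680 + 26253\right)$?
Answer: $-3009929179$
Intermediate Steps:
$\left(\left(\left(-149\right) 24 - 7009\right) - 46278\right) \left(26680 + 26253\right) = \left(\left(-3576 - 7009\right) - 46278\right) 52933 = \left(-10585 - 46278\right) 52933 = \left(-56863\right) 52933 = -3009929179$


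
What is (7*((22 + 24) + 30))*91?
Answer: 48412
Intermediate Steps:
(7*((22 + 24) + 30))*91 = (7*(46 + 30))*91 = (7*76)*91 = 532*91 = 48412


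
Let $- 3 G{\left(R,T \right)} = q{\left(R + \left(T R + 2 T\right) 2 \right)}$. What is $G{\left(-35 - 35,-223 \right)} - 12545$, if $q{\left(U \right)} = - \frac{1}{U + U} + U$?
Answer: $- \frac{4108612787}{181548} \approx -22631.0$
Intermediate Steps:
$q{\left(U \right)} = U - \frac{1}{2 U}$ ($q{\left(U \right)} = - \frac{1}{2 U} + U = U - \frac{1}{2 U}$)
$G{\left(R,T \right)} = - \frac{4 T}{3} - \frac{R}{3} + \frac{1}{6 \left(R + 4 T + 2 R T\right)} - \frac{2 R T}{3}$ ($G{\left(R,T \right)} = - \frac{\left(R + \left(T R + 2 T\right) 2\right) - \frac{1}{2 \left(R + \left(T R + 2 T\right) 2\right)}}{3} = - \frac{\left(R + \left(R T + 2 T\right) 2\right) - \frac{1}{2 \left(R + \left(R T + 2 T\right) 2\right)}}{3} = - \frac{\left(R + \left(2 T + R T\right) 2\right) - \frac{1}{2 \left(R + \left(2 T + R T\right) 2\right)}}{3} = - \frac{\left(R + \left(4 T + 2 R T\right)\right) - \frac{1}{2 \left(R + \left(4 T + 2 R T\right)\right)}}{3} = - \frac{\left(R + 4 T + 2 R T\right) - \frac{1}{2 \left(R + 4 T + 2 R T\right)}}{3} = - \frac{R + 4 T - \frac{1}{2 \left(R + 4 T + 2 R T\right)} + 2 R T}{3} = - \frac{4 T}{3} - \frac{R}{3} + \frac{1}{6 \left(R + 4 T + 2 R T\right)} - \frac{2 R T}{3}$)
$G{\left(-35 - 35,-223 \right)} - 12545 = \frac{1 - 2 \left(\left(-35 - 35\right) + 4 \left(-223\right) + 2 \left(-35 - 35\right) \left(-223\right)\right)^{2}}{6 \left(\left(-35 - 35\right) + 4 \left(-223\right) + 2 \left(-35 - 35\right) \left(-223\right)\right)} - 12545 = \frac{1 - 2 \left(-70 - 892 + 2 \left(-70\right) \left(-223\right)\right)^{2}}{6 \left(-70 - 892 + 2 \left(-70\right) \left(-223\right)\right)} - 12545 = \frac{1 - 2 \left(-70 - 892 + 31220\right)^{2}}{6 \left(-70 - 892 + 31220\right)} - 12545 = \frac{1 - 2 \cdot 30258^{2}}{6 \cdot 30258} - 12545 = \frac{1}{6} \cdot \frac{1}{30258} \left(1 - 1831093128\right) - 12545 = \frac{1}{6} \cdot \frac{1}{30258} \left(-1831093127\right) - 12545 = - \frac{1831093127}{181548} - 12545 = - \frac{4108612787}{181548}$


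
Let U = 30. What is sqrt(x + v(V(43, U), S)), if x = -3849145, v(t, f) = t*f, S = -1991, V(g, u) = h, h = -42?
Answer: I*sqrt(3765523) ≈ 1940.5*I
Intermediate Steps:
V(g, u) = -42
v(t, f) = f*t
sqrt(x + v(V(43, U), S)) = sqrt(-3849145 - 1991*(-42)) = sqrt(-3849145 + 83622) = sqrt(-3765523) = I*sqrt(3765523)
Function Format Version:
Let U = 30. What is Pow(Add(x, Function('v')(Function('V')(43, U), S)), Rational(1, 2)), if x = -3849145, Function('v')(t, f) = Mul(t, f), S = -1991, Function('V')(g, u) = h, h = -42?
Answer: Mul(I, Pow(3765523, Rational(1, 2))) ≈ Mul(1940.5, I)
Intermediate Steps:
Function('V')(g, u) = -42
Function('v')(t, f) = Mul(f, t)
Pow(Add(x, Function('v')(Function('V')(43, U), S)), Rational(1, 2)) = Pow(Add(-3849145, Mul(-1991, -42)), Rational(1, 2)) = Pow(Add(-3849145, 83622), Rational(1, 2)) = Pow(-3765523, Rational(1, 2)) = Mul(I, Pow(3765523, Rational(1, 2)))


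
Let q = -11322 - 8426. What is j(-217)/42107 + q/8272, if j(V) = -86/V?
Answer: -45110272355/18895768892 ≈ -2.3873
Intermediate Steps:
q = -19748
j(-217)/42107 + q/8272 = -86/(-217)/42107 - 19748/8272 = -86*(-1/217)*(1/42107) - 19748*1/8272 = (86/217)*(1/42107) - 4937/2068 = 86/9137219 - 4937/2068 = -45110272355/18895768892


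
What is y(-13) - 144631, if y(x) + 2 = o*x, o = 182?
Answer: -146999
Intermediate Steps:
y(x) = -2 + 182*x
y(-13) - 144631 = (-2 + 182*(-13)) - 144631 = (-2 - 2366) - 144631 = -2368 - 144631 = -146999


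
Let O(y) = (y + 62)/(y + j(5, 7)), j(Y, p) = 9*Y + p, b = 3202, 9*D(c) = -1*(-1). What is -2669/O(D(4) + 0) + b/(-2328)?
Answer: -1457944763/650676 ≈ -2240.7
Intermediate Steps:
D(c) = 1/9 (D(c) = (-1*(-1))/9 = (1/9)*1 = 1/9)
j(Y, p) = p + 9*Y
O(y) = (62 + y)/(52 + y) (O(y) = (y + 62)/(y + (7 + 9*5)) = (62 + y)/(y + (7 + 45)) = (62 + y)/(y + 52) = (62 + y)/(52 + y))
-2669/O(D(4) + 0) + b/(-2328) = -2669*(52 + (1/9 + 0))/(62 + (1/9 + 0)) + 3202/(-2328) = -2669*(52 + 1/9)/(62 + 1/9) + 3202*(-1/2328) = -2669/((559/9)/(469/9)) - 1601/1164 = -2669/((9/469)*(559/9)) - 1601/1164 = -2669/559/469 - 1601/1164 = -2669*469/559 - 1601/1164 = -1251761/559 - 1601/1164 = -1457944763/650676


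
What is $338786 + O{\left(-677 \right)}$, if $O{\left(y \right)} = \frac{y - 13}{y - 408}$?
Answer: $\frac{73516700}{217} \approx 3.3879 \cdot 10^{5}$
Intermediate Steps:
$O{\left(y \right)} = \frac{-13 + y}{-408 + y}$
$338786 + O{\left(-677 \right)} = 338786 + \frac{-13 - 677}{-408 - 677} = 338786 + \frac{1}{-1085} \left(-690\right) = 338786 - - \frac{138}{217} = 338786 + \frac{138}{217} = \frac{73516700}{217}$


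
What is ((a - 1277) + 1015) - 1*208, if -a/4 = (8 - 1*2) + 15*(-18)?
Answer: 586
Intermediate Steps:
a = 1056 (a = -4*((8 - 1*2) + 15*(-18)) = -4*((8 - 2) - 270) = -4*(6 - 270) = -4*(-264) = 1056)
((a - 1277) + 1015) - 1*208 = ((1056 - 1277) + 1015) - 1*208 = (-221 + 1015) - 208 = 794 - 208 = 586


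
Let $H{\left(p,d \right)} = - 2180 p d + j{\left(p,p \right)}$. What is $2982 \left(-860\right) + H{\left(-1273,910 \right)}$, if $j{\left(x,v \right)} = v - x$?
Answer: $2522812880$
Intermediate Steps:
$H{\left(p,d \right)} = - 2180 d p$ ($H{\left(p,d \right)} = - 2180 p d + \left(p - p\right) = - 2180 d p + 0 = - 2180 d p$)
$2982 \left(-860\right) + H{\left(-1273,910 \right)} = 2982 \left(-860\right) - 1983800 \left(-1273\right) = -2564520 + 2525377400 = 2522812880$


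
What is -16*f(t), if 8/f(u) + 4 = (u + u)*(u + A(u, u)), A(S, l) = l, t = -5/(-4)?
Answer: -512/9 ≈ -56.889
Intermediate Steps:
t = 5/4 (t = -5*(-¼) = 5/4 ≈ 1.2500)
f(u) = 8/(-4 + 4*u²) (f(u) = 8/(-4 + (u + u)*(u + u)) = 8/(-4 + (2*u)*(2*u)) = 8/(-4 + 4*u²))
-16*f(t) = -32/(-1 + (5/4)²) = -32/(-1 + 25/16) = -32/9/16 = -32*16/9 = -16*32/9 = -512/9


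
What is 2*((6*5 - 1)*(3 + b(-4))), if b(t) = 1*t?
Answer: -58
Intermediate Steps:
b(t) = t
2*((6*5 - 1)*(3 + b(-4))) = 2*((6*5 - 1)*(3 - 4)) = 2*((30 - 1)*(-1)) = 2*(29*(-1)) = 2*(-29) = -58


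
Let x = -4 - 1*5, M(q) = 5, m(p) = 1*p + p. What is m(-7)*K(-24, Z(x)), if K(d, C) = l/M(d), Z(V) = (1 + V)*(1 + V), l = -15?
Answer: 42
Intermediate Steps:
m(p) = 2*p (m(p) = p + p = 2*p)
x = -9 (x = -4 - 5 = -9)
Z(V) = (1 + V)²
K(d, C) = -3 (K(d, C) = -15/5 = -15*⅕ = -3)
m(-7)*K(-24, Z(x)) = (2*(-7))*(-3) = -14*(-3) = 42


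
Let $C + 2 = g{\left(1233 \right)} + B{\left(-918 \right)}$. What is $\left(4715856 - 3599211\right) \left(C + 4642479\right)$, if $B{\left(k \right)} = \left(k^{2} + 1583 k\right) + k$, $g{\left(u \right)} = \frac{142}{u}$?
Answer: $\frac{1850032452556985}{411} \approx 4.5013 \cdot 10^{12}$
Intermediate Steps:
$B{\left(k \right)} = k^{2} + 1584 k$
$C = - \frac{753843728}{1233}$ ($C = -2 + \left(\frac{142}{1233} - 918 \left(1584 - 918\right)\right) = -2 + \left(142 \cdot \frac{1}{1233} - 611388\right) = -2 + \left(\frac{142}{1233} - 611388\right) = -2 - \frac{753841262}{1233} = - \frac{753843728}{1233} \approx -6.1139 \cdot 10^{5}$)
$\left(4715856 - 3599211\right) \left(C + 4642479\right) = \left(4715856 - 3599211\right) \left(- \frac{753843728}{1233} + 4642479\right) = 1116645 \cdot \frac{4970332879}{1233} = \frac{1850032452556985}{411}$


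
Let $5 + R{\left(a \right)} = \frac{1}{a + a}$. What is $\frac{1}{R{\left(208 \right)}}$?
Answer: $- \frac{416}{2079} \approx -0.2001$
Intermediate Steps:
$R{\left(a \right)} = -5 + \frac{1}{2 a}$ ($R{\left(a \right)} = -5 + \frac{1}{a + a} = -5 + \frac{1}{2 a}$)
$\frac{1}{R{\left(208 \right)}} = \frac{1}{-5 + \frac{1}{2 \cdot 208}} = \frac{1}{-5 + \frac{1}{2} \cdot \frac{1}{208}} = \frac{1}{-5 + \frac{1}{416}} = \frac{1}{- \frac{2079}{416}} = - \frac{416}{2079}$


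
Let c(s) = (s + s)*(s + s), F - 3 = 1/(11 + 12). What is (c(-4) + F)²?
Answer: 2377764/529 ≈ 4494.8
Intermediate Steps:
F = 70/23 (F = 3 + 1/(11 + 12) = 3 + 1/23 = 70/23 ≈ 3.0435)
c(s) = 4*s² (c(s) = (2*s)*(2*s) = 4*s²)
(c(-4) + F)² = (4*(-4)² + 70/23)² = (4*16 + 70/23)² = (64 + 70/23)² = (1542/23)² = 2377764/529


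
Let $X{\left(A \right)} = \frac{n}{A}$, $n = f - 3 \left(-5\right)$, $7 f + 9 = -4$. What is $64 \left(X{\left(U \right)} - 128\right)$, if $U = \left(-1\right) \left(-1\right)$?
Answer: $- \frac{51456}{7} \approx -7350.9$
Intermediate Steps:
$f = - \frac{13}{7}$ ($f = - \frac{9}{7} + \frac{1}{7} \left(-4\right) = - \frac{9}{7} - \frac{4}{7} = - \frac{13}{7} \approx -1.8571$)
$U = 1$
$n = \frac{92}{7}$ ($n = - \frac{13}{7} - 3 \left(-5\right) = - \frac{13}{7} - -15 = - \frac{13}{7} + 15 = \frac{92}{7} \approx 13.143$)
$X{\left(A \right)} = \frac{92}{7 A}$
$64 \left(X{\left(U \right)} - 128\right) = 64 \left(\frac{92}{7 \cdot 1} - 128\right) = 64 \left(\frac{92}{7} \cdot 1 - 128\right) = 64 \left(\frac{92}{7} - 128\right) = 64 \left(- \frac{804}{7}\right) = - \frac{51456}{7}$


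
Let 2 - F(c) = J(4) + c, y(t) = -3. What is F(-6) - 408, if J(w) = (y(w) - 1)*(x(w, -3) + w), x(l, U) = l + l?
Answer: -352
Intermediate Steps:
x(l, U) = 2*l
J(w) = -12*w (J(w) = (-3 - 1)*(2*w + w) = -12*w)
F(c) = 50 - c (F(c) = 2 - (-12*4 + c) = 2 - (-48 + c) = 2 + (48 - c) = 50 - c)
F(-6) - 408 = (50 - 1*(-6)) - 408 = (50 + 6) - 34*12 = 56 - 408 = -352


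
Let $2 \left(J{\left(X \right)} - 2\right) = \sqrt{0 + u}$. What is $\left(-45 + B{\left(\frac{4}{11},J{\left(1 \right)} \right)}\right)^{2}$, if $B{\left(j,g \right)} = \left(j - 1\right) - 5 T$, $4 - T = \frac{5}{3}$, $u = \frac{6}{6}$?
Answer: $\frac{3575881}{1089} \approx 3283.6$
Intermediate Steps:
$u = 1$ ($u = 6 \cdot \frac{1}{6} = 1$)
$J{\left(X \right)} = \frac{5}{2}$ ($J{\left(X \right)} = 2 + \frac{\sqrt{0 + 1}}{2} = 2 + \frac{\sqrt{1}}{2} = 2 + \frac{1}{2} \cdot 1 = 2 + \frac{1}{2} = \frac{5}{2}$)
$T = \frac{7}{3}$ ($T = 4 - \frac{5}{3} = \frac{7}{3} \approx 2.3333$)
$B{\left(j,g \right)} = - \frac{38}{3} + j$ ($B{\left(j,g \right)} = \left(j - 1\right) - \frac{35}{3} = \left(-1 + j\right) - \frac{35}{3} = - \frac{38}{3} + j$)
$\left(-45 + B{\left(\frac{4}{11},J{\left(1 \right)} \right)}\right)^{2} = \left(-45 - \left(\frac{38}{3} - \frac{4}{11}\right)\right)^{2} = \left(-45 + \left(- \frac{38}{3} + 4 \cdot \frac{1}{11}\right)\right)^{2} = \left(-45 + \left(- \frac{38}{3} + \frac{4}{11}\right)\right)^{2} = \left(-45 - \frac{406}{33}\right)^{2} = \left(- \frac{1891}{33}\right)^{2} = \frac{3575881}{1089}$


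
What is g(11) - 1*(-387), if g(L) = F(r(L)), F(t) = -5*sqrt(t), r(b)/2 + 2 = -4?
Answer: 387 - 10*I*sqrt(3) ≈ 387.0 - 17.32*I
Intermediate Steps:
r(b) = -12 (r(b) = -4 + 2*(-4) = -4 - 8 = -12)
g(L) = -10*I*sqrt(3)
g(11) - 1*(-387) = -10*I*sqrt(3) - 1*(-387) = -10*I*sqrt(3) + 387 = 387 - 10*I*sqrt(3)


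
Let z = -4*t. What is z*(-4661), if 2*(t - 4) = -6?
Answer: 18644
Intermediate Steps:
t = 1 (t = 4 + (½)*(-6) = 4 - 3 = 1)
z = -4 (z = -4*1 = -4)
z*(-4661) = -4*(-4661) = 18644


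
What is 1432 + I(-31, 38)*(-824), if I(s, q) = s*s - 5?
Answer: -786312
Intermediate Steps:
I(s, q) = -5 + s² (I(s, q) = s² - 5 = -5 + s²)
1432 + I(-31, 38)*(-824) = 1432 + (-5 + (-31)²)*(-824) = 1432 + (-5 + 961)*(-824) = 1432 + 956*(-824) = 1432 - 787744 = -786312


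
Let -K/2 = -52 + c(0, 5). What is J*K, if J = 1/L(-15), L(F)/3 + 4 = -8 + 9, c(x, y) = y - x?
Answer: -94/9 ≈ -10.444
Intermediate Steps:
L(F) = -9 (L(F) = -12 + 3*(-8 + 9) = -12 + 3*1 = -12 + 3 = -9)
K = 94 (K = -2*(-52 + (5 - 1*0)) = -2*(-52 + (5 + 0)) = -2*(-52 + 5) = -2*(-47) = 94)
J = -1/9 (J = 1/(-9) = -1/9 ≈ -0.11111)
J*K = -1/9*94 = -94/9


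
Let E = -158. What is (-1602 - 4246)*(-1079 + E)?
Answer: 7233976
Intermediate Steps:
(-1602 - 4246)*(-1079 + E) = (-1602 - 4246)*(-1079 - 158) = -5848*(-1237) = 7233976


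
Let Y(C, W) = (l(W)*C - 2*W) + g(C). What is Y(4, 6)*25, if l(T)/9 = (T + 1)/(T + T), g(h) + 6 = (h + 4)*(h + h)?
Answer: 1675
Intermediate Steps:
g(h) = -6 + 2*h*(4 + h) (g(h) = -6 + (h + 4)*(h + h) = -6 + (4 + h)*(2*h) = -6 + 2*h*(4 + h))
l(T) = 9*(1 + T)/(2*T) (l(T) = 9*((T + 1)/(T + T)) = 9*((1 + T)/((2*T))) = 9*((1 + T)*(1/(2*T))) = 9*((1 + T)/(2*T)) = 9*(1 + T)/(2*T))
Y(C, W) = -6 - 2*W + 2*C² + 8*C + 9*C*(1 + W)/(2*W) (Y(C, W) = ((9*(1 + W)/(2*W))*C - 2*W) + (-6 + 2*C² + 8*C) = (9*C*(1 + W)/(2*W) - 2*W) + (-6 + 2*C² + 8*C) = (-2*W + 9*C*(1 + W)/(2*W)) + (-6 + 2*C² + 8*C) = -6 - 2*W + 2*C² + 8*C + 9*C*(1 + W)/(2*W))
Y(4, 6)*25 = (-6 - 2*6 + 2*4² + (25/2)*4 + (9/2)*4/6)*25 = (-6 - 12 + 2*16 + 50 + (9/2)*4*(⅙))*25 = (-6 - 12 + 32 + 50 + 3)*25 = 67*25 = 1675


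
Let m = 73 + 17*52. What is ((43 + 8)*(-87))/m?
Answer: -51/11 ≈ -4.6364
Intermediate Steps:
m = 957 (m = 73 + 884 = 957)
((43 + 8)*(-87))/m = ((43 + 8)*(-87))/957 = (51*(-87))*(1/957) = -4437*1/957 = -51/11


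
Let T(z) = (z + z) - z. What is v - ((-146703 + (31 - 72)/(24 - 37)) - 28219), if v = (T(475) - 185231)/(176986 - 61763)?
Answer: 262008362907/1497899 ≈ 1.7492e+5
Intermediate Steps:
T(z) = z (T(z) = 2*z - z = z)
v = -184756/115223 (v = (475 - 185231)/(176986 - 61763) = -184756/115223 ≈ -1.6035)
v - ((-146703 + (31 - 72)/(24 - 37)) - 28219) = -184756/115223 - ((-146703 + (31 - 72)/(24 - 37)) - 28219) = -184756/115223 - ((-146703 - 41/(-13)) - 28219) = -184756/115223 - ((-146703 - 41*(-1/13)) - 28219) = -184756/115223 - ((-146703 + 41/13) - 28219) = -184756/115223 - (-1907098/13 - 28219) = -184756/115223 - 1*(-2273945/13) = -184756/115223 + 2273945/13 = 262008362907/1497899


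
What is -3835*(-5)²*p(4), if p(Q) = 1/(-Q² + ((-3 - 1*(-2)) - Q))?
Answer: 95875/21 ≈ 4565.5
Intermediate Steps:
p(Q) = 1/(-1 - Q - Q²) (p(Q) = 1/(-Q² + ((-3 + 2) - Q)) = 1/(-Q² + (-1 - Q)) = 1/(-1 - Q - Q²))
-3835*(-5)²*p(4) = -3835*(-5)²*(-1/(1 + 4 + 4²)) = -95875*(-1/(1 + 4 + 16)) = -95875*(-1/21) = -95875*(-1*1/21) = -95875*(-1)/21 = -3835*(-25/21) = 95875/21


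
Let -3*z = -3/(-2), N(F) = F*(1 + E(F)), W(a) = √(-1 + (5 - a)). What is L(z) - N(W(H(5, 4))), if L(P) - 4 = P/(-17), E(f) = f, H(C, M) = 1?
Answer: 35/34 - √3 ≈ -0.70264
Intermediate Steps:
W(a) = √(4 - a)
N(F) = F*(1 + F)
z = -½ (z = -(-1)/(-2) = -(-1)*(-1)/2 = -⅓*3/2 = -½ ≈ -0.50000)
L(P) = 4 - P/17 (L(P) = 4 + P/(-17) = 4 + P*(-1/17) = 4 - P/17)
L(z) - N(W(H(5, 4))) = (4 - 1/17*(-½)) - √(4 - 1*1)*(1 + √(4 - 1*1)) = (4 + 1/34) - √(4 - 1)*(1 + √(4 - 1)) = 137/34 - √3*(1 + √3)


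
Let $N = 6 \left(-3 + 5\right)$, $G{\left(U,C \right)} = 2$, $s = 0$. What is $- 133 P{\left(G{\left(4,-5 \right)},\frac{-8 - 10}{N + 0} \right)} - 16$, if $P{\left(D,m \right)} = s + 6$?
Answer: $-814$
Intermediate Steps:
$N = 12$ ($N = 6 \cdot 2 = 12$)
$P{\left(D,m \right)} = 6$ ($P{\left(D,m \right)} = 0 + 6 = 6$)
$- 133 P{\left(G{\left(4,-5 \right)},\frac{-8 - 10}{N + 0} \right)} - 16 = \left(-133\right) 6 - 16 = -798 - 16 = -814$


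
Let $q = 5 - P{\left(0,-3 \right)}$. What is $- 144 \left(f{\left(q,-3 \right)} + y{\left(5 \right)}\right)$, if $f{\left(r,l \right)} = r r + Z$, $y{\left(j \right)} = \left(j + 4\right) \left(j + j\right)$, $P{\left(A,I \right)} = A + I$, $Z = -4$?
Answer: $-21600$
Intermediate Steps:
$y{\left(j \right)} = 2 j \left(4 + j\right)$ ($y{\left(j \right)} = \left(4 + j\right) 2 j = 2 j \left(4 + j\right)$)
$q = 8$ ($q = 5 - \left(0 - 3\right) = 5 - -3 = 5 + 3 = 8$)
$f{\left(r,l \right)} = -4 + r^{2}$ ($f{\left(r,l \right)} = r r - 4 = r^{2} - 4 = -4 + r^{2}$)
$- 144 \left(f{\left(q,-3 \right)} + y{\left(5 \right)}\right) = - 144 \left(\left(-4 + 8^{2}\right) + 2 \cdot 5 \left(4 + 5\right)\right) = - 144 \left(\left(-4 + 64\right) + 2 \cdot 5 \cdot 9\right) = - 144 \left(60 + 90\right) = \left(-144\right) 150 = -21600$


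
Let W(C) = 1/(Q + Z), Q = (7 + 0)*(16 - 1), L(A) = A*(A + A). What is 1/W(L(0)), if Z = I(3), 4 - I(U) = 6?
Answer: 103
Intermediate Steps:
L(A) = 2*A**2 (L(A) = A*(2*A) = 2*A**2)
I(U) = -2 (I(U) = 4 - 1*6 = 4 - 6 = -2)
Z = -2
Q = 105 (Q = 7*15 = 105)
W(C) = 1/103 (W(C) = 1/(105 - 2) = 1/103)
1/W(L(0)) = 1/(1/103) = 103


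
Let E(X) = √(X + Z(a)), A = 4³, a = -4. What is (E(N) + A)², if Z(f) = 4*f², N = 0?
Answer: 5184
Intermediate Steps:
A = 64
E(X) = √(64 + X) (E(X) = √(X + 4*(-4)²) = √(X + 4*16) = √(X + 64) = √(64 + X))
(E(N) + A)² = (√(64 + 0) + 64)² = (√64 + 64)² = (8 + 64)² = 72² = 5184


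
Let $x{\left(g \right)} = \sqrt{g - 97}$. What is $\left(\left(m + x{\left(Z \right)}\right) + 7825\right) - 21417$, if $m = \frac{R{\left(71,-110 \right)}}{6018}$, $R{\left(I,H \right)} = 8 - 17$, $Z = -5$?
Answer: $- \frac{27265555}{2006} + i \sqrt{102} \approx -13592.0 + 10.1 i$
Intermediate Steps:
$R{\left(I,H \right)} = -9$ ($R{\left(I,H \right)} = 8 - 17 = -9$)
$x{\left(g \right)} = \sqrt{-97 + g}$
$m = - \frac{3}{2006}$ ($m = - \frac{9}{6018} = \left(-9\right) \frac{1}{6018} = - \frac{3}{2006} \approx -0.0014955$)
$\left(\left(m + x{\left(Z \right)}\right) + 7825\right) - 21417 = \left(\left(- \frac{3}{2006} + \sqrt{-97 - 5}\right) + 7825\right) - 21417 = \left(\left(- \frac{3}{2006} + \sqrt{-102}\right) + 7825\right) - 21417 = \left(\left(- \frac{3}{2006} + i \sqrt{102}\right) + 7825\right) - 21417 = \left(\frac{15696947}{2006} + i \sqrt{102}\right) - 21417 = - \frac{27265555}{2006} + i \sqrt{102}$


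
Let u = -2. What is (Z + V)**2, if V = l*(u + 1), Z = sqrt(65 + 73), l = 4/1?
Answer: (-4 + sqrt(138))**2 ≈ 60.021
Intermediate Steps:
l = 4 (l = 4*1 = 4)
Z = sqrt(138) ≈ 11.747
V = -4 (V = 4*(-2 + 1) = 4*(-1) = -4)
(Z + V)**2 = (sqrt(138) - 4)**2 = (-4 + sqrt(138))**2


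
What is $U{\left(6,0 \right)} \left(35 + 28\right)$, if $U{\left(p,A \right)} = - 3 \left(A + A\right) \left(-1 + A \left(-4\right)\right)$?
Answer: $0$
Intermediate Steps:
$U{\left(p,A \right)} = - 6 A \left(-1 - 4 A\right)$ ($U{\left(p,A \right)} = - 3 \cdot 2 A \left(-1 - 4 A\right) = - 6 A \left(-1 - 4 A\right)$)
$U{\left(6,0 \right)} \left(35 + 28\right) = 6 \cdot 0 \left(1 + 4 \cdot 0\right) \left(35 + 28\right) = 6 \cdot 0 \left(1 + 0\right) 63 = 6 \cdot 0 \cdot 1 \cdot 63 = 0 \cdot 63 = 0$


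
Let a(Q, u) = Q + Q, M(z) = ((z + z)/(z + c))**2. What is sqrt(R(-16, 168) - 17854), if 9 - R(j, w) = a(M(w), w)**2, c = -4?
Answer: I*sqrt(50624853589)/1681 ≈ 133.85*I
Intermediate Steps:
M(z) = 4*z**2/(-4 + z)**2 (M(z) = ((z + z)/(z - 4))**2 = ((2*z)/(-4 + z))**2 = (2*z/(-4 + z))**2 = 4*z**2/(-4 + z)**2)
a(Q, u) = 2*Q
R(j, w) = 9 - 64*w**4/(-4 + w)**4 (R(j, w) = 9 - (2*(4*w**2/(-4 + w)**2))**2 = 9 - (8*w**2/(-4 + w)**2)**2 = 9 - 64*w**4/(-4 + w)**4)
sqrt(R(-16, 168) - 17854) = sqrt((9 - 64*168**4/(-4 + 168)**4) - 17854) = sqrt((9 - 64*796594176/164**4) - 17854) = sqrt((9 - 64*796594176*1/723394816) - 17854) = sqrt((9 - 199148544/2825761) - 17854) = sqrt(-173716695/2825761 - 17854) = sqrt(-50624853589/2825761) = I*sqrt(50624853589)/1681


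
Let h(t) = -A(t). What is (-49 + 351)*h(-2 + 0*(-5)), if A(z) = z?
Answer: 604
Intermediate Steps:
h(t) = -t
(-49 + 351)*h(-2 + 0*(-5)) = (-49 + 351)*(-(-2 + 0*(-5))) = 302*(-(-2 + 0)) = 302*(-1*(-2)) = 302*2 = 604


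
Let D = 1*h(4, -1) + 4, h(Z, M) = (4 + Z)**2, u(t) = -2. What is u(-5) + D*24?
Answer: 1630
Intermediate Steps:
D = 68 (D = 1*(4 + 4)**2 + 4 = 1*8**2 + 4 = 1*64 + 4 = 64 + 4 = 68)
u(-5) + D*24 = -2 + 68*24 = -2 + 1632 = 1630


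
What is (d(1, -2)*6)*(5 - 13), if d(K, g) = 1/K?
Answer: -48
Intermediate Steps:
(d(1, -2)*6)*(5 - 13) = (6/1)*(5 - 13) = (1*6)*(-8) = 6*(-8) = -48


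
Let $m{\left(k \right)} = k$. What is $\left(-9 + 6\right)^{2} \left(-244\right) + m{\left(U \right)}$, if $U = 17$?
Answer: $-2179$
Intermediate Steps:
$\left(-9 + 6\right)^{2} \left(-244\right) + m{\left(U \right)} = \left(-9 + 6\right)^{2} \left(-244\right) + 17 = \left(-3\right)^{2} \left(-244\right) + 17 = 9 \left(-244\right) + 17 = -2196 + 17 = -2179$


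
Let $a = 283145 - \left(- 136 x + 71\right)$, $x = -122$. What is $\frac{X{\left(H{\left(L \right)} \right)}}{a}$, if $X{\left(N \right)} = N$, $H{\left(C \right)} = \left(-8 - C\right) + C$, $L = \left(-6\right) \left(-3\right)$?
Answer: $- \frac{4}{133241} \approx -3.0021 \cdot 10^{-5}$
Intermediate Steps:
$L = 18$
$a = 266482$ ($a = 283145 - \left(\left(-136\right) \left(-122\right) + 71\right) = 283145 - \left(16592 + 71\right) = 283145 - 16663 = 266482$)
$H{\left(C \right)} = -8$
$\frac{X{\left(H{\left(L \right)} \right)}}{a} = - \frac{8}{266482} = \left(-8\right) \frac{1}{266482} = - \frac{4}{133241}$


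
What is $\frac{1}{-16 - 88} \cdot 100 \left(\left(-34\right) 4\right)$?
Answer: $\frac{1700}{13} \approx 130.77$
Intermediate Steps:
$\frac{1}{-16 - 88} \cdot 100 \left(\left(-34\right) 4\right) = \frac{1}{-104} \cdot 100 \left(-136\right) = \left(- \frac{1}{104}\right) 100 \left(-136\right) = \left(- \frac{25}{26}\right) \left(-136\right) = \frac{1700}{13}$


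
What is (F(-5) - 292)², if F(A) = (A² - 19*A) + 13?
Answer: 25281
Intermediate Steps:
F(A) = 13 + A² - 19*A
(F(-5) - 292)² = ((13 + (-5)² - 19*(-5)) - 292)² = ((13 + 25 + 95) - 292)² = (133 - 292)² = (-159)² = 25281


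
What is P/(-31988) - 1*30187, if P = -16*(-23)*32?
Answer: -241408383/7997 ≈ -30187.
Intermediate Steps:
P = 11776 (P = 368*32 = 11776)
P/(-31988) - 1*30187 = 11776/(-31988) - 1*30187 = 11776*(-1/31988) - 30187 = -2944/7997 - 30187 = -241408383/7997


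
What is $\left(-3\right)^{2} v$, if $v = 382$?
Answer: $3438$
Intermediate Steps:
$\left(-3\right)^{2} v = \left(-3\right)^{2} \cdot 382 = 9 \cdot 382 = 3438$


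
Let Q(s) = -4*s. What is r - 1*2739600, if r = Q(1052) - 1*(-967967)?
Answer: -1775841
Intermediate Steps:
r = 963759 (r = -4*1052 - 1*(-967967) = -4208 + 967967 = 963759)
r - 1*2739600 = 963759 - 1*2739600 = 963759 - 2739600 = -1775841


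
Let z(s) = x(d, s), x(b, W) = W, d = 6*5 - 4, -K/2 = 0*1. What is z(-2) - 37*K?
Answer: -2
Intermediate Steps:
K = 0 (K = -0 = -2*0 = 0)
d = 26 (d = 30 - 4 = 26)
z(s) = s
z(-2) - 37*K = -2 - 37*0 = -2 + 0 = -2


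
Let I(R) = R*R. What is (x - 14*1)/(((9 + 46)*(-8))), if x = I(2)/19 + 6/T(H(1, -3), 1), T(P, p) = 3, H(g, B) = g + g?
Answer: 28/1045 ≈ 0.026794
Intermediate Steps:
H(g, B) = 2*g
I(R) = R²
x = 42/19 (x = 2²/19 + 6/3 = 4*(1/19) + 6*(⅓) = 4/19 + 2 = 42/19 ≈ 2.2105)
(x - 14*1)/(((9 + 46)*(-8))) = (42/19 - 14*1)/(((9 + 46)*(-8))) = (42/19 - 14)/((55*(-8))) = -224/19/(-440) = -224/19*(-1/440) = 28/1045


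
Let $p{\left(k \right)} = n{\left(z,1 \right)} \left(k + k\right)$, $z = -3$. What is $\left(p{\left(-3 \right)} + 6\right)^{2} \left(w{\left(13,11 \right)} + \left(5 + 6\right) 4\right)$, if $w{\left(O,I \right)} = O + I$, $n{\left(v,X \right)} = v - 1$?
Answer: $61200$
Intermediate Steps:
$n{\left(v,X \right)} = -1 + v$
$p{\left(k \right)} = - 8 k$ ($p{\left(k \right)} = \left(-1 - 3\right) \left(k + k\right) = - 4 \cdot 2 k = - 8 k$)
$w{\left(O,I \right)} = I + O$
$\left(p{\left(-3 \right)} + 6\right)^{2} \left(w{\left(13,11 \right)} + \left(5 + 6\right) 4\right) = \left(\left(-8\right) \left(-3\right) + 6\right)^{2} \left(\left(11 + 13\right) + \left(5 + 6\right) 4\right) = \left(24 + 6\right)^{2} \left(24 + 11 \cdot 4\right) = 30^{2} \left(24 + 44\right) = 900 \cdot 68 = 61200$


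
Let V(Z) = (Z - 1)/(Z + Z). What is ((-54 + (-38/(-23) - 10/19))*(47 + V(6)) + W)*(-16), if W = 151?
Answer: 16473960/437 ≈ 37698.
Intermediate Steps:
V(Z) = (-1 + Z)/(2*Z) (V(Z) = (-1 + Z)/((2*Z)) = (-1 + Z)*(1/(2*Z)) = (-1 + Z)/(2*Z))
((-54 + (-38/(-23) - 10/19))*(47 + V(6)) + W)*(-16) = ((-54 + (-38/(-23) - 10/19))*(47 + (1/2)*(-1 + 6)/6) + 151)*(-16) = ((-54 + (-38*(-1/23) - 10*1/19))*(47 + (1/2)*(1/6)*5) + 151)*(-16) = ((-54 + (38/23 - 10/19))*(47 + 5/12) + 151)*(-16) = ((-54 + 492/437)*(569/12) + 151)*(-16) = (-23106/437*569/12 + 151)*(-16) = (-2191219/874 + 151)*(-16) = -2059245/874*(-16) = 16473960/437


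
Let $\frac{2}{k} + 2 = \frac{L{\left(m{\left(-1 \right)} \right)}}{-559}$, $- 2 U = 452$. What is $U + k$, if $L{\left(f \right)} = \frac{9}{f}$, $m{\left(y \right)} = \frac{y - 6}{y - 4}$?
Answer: $- \frac{1786672}{7871} \approx -226.99$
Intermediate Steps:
$m{\left(y \right)} = \frac{-6 + y}{-4 + y}$
$U = -226$ ($U = \left(- \frac{1}{2}\right) 452 = -226$)
$k = - \frac{7826}{7871}$ ($k = \frac{2}{-2 + \frac{9 \frac{1}{\frac{1}{-4 - 1} \left(-6 - 1\right)}}{-559}} = \frac{2}{-2 + \frac{9}{\frac{1}{-5} \left(-7\right)} \left(- \frac{1}{559}\right)} = \frac{2}{-2 + \frac{9}{\left(- \frac{1}{5}\right) \left(-7\right)} \left(- \frac{1}{559}\right)} = \frac{2}{-2 + \frac{9}{\frac{7}{5}} \left(- \frac{1}{559}\right)} = \frac{2}{-2 + 9 \cdot \frac{5}{7} \left(- \frac{1}{559}\right)} = \frac{2}{-2 + \frac{45}{7} \left(- \frac{1}{559}\right)} = \frac{2}{-2 - \frac{45}{3913}} = \frac{2}{- \frac{7871}{3913}} = 2 \left(- \frac{3913}{7871}\right) = - \frac{7826}{7871} \approx -0.99428$)
$U + k = -226 - \frac{7826}{7871} = - \frac{1786672}{7871}$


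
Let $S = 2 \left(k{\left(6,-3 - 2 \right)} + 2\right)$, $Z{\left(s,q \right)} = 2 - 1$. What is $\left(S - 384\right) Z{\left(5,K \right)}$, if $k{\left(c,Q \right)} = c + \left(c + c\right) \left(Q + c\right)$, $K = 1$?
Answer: $-344$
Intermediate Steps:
$Z{\left(s,q \right)} = 1$ ($Z{\left(s,q \right)} = 2 - 1 = 1$)
$k{\left(c,Q \right)} = c + 2 c \left(Q + c\right)$
$S = 40$ ($S = 2 \left(6 \left(1 + 2 \left(-3 - 2\right) + 2 \cdot 6\right) + 2\right) = 2 \left(6 \left(1 + 2 \left(-5\right) + 12\right) + 2\right) = 2 \left(6 \left(1 - 10 + 12\right) + 2\right) = 2 \left(6 \cdot 3 + 2\right) = 2 \left(18 + 2\right) = 2 \cdot 20 = 40$)
$\left(S - 384\right) Z{\left(5,K \right)} = \left(40 - 384\right) 1 = \left(-344\right) 1 = -344$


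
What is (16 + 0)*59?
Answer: 944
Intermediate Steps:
(16 + 0)*59 = 16*59 = 944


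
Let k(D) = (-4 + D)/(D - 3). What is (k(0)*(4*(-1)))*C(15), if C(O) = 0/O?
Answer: 0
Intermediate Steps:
C(O) = 0
k(D) = (-4 + D)/(-3 + D)
(k(0)*(4*(-1)))*C(15) = (((-4 + 0)/(-3 + 0))*(4*(-1)))*0 = ((-4/(-3))*(-4))*0 = (-⅓*(-4)*(-4))*0 = ((4/3)*(-4))*0 = -16/3*0 = 0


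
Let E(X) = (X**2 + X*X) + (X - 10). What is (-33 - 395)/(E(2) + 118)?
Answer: -214/59 ≈ -3.6271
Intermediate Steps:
E(X) = -10 + X + 2*X**2 (E(X) = (X**2 + X**2) + (-10 + X) = 2*X**2 + (-10 + X) = -10 + X + 2*X**2)
(-33 - 395)/(E(2) + 118) = (-33 - 395)/((-10 + 2 + 2*2**2) + 118) = -428/((-10 + 2 + 2*4) + 118) = -428/((-10 + 2 + 8) + 118) = -428/(0 + 118) = -428/118 = -428*1/118 = -214/59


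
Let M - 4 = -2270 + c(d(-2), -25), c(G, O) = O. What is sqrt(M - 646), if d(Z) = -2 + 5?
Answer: I*sqrt(2937) ≈ 54.194*I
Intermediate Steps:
d(Z) = 3
M = -2291 (M = 4 + (-2270 - 25) = 4 - 2295 = -2291)
sqrt(M - 646) = sqrt(-2291 - 646) = sqrt(-2937) = I*sqrt(2937)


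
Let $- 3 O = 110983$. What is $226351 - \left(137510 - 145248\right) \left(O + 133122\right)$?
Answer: $\frac{2232186707}{3} \approx 7.4406 \cdot 10^{8}$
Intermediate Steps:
$O = - \frac{110983}{3}$ ($O = \left(- \frac{1}{3}\right) 110983 = - \frac{110983}{3} \approx -36994.0$)
$226351 - \left(137510 - 145248\right) \left(O + 133122\right) = 226351 - \left(137510 - 145248\right) \left(- \frac{110983}{3} + 133122\right) = 226351 - \left(-7738\right) \frac{288383}{3} = 226351 - - \frac{2231507654}{3} = 226351 + \frac{2231507654}{3} = \frac{2232186707}{3}$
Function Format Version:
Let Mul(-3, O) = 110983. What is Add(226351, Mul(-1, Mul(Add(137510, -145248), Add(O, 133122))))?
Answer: Rational(2232186707, 3) ≈ 7.4406e+8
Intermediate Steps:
O = Rational(-110983, 3) (O = Mul(Rational(-1, 3), 110983) = Rational(-110983, 3) ≈ -36994.)
Add(226351, Mul(-1, Mul(Add(137510, -145248), Add(O, 133122)))) = Add(226351, Mul(-1, Mul(Add(137510, -145248), Add(Rational(-110983, 3), 133122)))) = Add(226351, Mul(-1, Mul(-7738, Rational(288383, 3)))) = Add(226351, Mul(-1, Rational(-2231507654, 3))) = Add(226351, Rational(2231507654, 3)) = Rational(2232186707, 3)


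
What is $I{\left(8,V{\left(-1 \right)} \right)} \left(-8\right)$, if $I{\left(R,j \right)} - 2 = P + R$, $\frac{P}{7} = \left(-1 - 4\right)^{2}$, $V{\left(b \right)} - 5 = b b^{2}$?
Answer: $-1480$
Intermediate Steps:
$V{\left(b \right)} = 5 + b^{3}$ ($V{\left(b \right)} = 5 + b b^{2} = 5 + b^{3}$)
$P = 175$ ($P = 7 \left(-1 - 4\right)^{2} = 7 \left(-5\right)^{2} = 7 \cdot 25 = 175$)
$I{\left(R,j \right)} = 177 + R$ ($I{\left(R,j \right)} = 2 + \left(175 + R\right) = 177 + R$)
$I{\left(8,V{\left(-1 \right)} \right)} \left(-8\right) = \left(177 + 8\right) \left(-8\right) = 185 \left(-8\right) = -1480$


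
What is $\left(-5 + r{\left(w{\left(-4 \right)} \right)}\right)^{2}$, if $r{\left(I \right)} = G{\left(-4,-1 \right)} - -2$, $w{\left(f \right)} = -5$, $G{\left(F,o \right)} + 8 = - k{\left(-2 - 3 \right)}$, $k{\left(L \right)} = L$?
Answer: $36$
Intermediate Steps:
$G{\left(F,o \right)} = -3$ ($G{\left(F,o \right)} = -8 - \left(-2 - 3\right) = -8 - -5 = -8 + 5 = -3$)
$r{\left(I \right)} = -1$ ($r{\left(I \right)} = -3 - -2 = -3 + 2 = -1$)
$\left(-5 + r{\left(w{\left(-4 \right)} \right)}\right)^{2} = \left(-5 - 1\right)^{2} = \left(-6\right)^{2} = 36$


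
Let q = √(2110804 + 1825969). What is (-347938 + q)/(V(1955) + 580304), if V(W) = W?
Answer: -347938/582259 + √3936773/582259 ≈ -0.59416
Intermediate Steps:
q = √3936773 ≈ 1984.1
(-347938 + q)/(V(1955) + 580304) = (-347938 + √3936773)/(1955 + 580304) = (-347938 + √3936773)/582259 = (-347938 + √3936773)*(1/582259) = -347938/582259 + √3936773/582259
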